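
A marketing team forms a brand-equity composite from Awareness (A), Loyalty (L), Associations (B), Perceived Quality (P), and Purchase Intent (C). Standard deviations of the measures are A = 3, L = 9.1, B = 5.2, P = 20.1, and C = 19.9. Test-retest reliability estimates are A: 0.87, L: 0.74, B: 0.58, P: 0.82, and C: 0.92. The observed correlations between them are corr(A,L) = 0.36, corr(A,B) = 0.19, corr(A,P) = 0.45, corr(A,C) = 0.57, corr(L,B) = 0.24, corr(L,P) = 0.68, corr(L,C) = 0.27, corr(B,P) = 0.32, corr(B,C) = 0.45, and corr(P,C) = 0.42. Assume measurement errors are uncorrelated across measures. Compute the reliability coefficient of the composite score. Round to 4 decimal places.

0.9283

Var(A+L+B+P+C) = 3² + 9.1² + 5.2² + 20.1² + 19.9² + 2·[3·9.1·0.36 + 3·5.2·0.19 + 3·20.1·0.45 + 3·19.9·0.57 + 9.1·5.2·0.24 + 9.1·20.1·0.68 + 9.1·19.9·0.27 + 5.2·20.1·0.32 + 5.2·19.9·0.45 + 20.1·19.9·0.42] = 918.87 + 1013.19 = 1932.06.
Under uncorrelated errors the observed covariances equal the true-score covariances, so only the own-variance terms attenuate.
True-score variance = [3²·0.87 + 9.1²·0.74 + 5.2²·0.58 + 20.1²·0.82 + 19.9²·0.92] + 1013.19 = 780.41 + 1013.19 = 1793.6.
Reliability = 1793.6 / 1932.06 = 0.9283.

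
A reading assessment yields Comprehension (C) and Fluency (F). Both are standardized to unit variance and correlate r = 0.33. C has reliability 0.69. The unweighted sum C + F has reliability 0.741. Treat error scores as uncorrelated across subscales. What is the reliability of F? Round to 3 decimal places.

0.621

Var(C+F) = 2 + 2·0.33 = 2.660.
True-score variance = ρ_C + ρ_F + 2·0.33, so 0.741 = (0.69 + ρ_F + 0.66) / 2.660.
ρ_F = 0.741·2.660 − 0.69 − 0.66 = 0.621.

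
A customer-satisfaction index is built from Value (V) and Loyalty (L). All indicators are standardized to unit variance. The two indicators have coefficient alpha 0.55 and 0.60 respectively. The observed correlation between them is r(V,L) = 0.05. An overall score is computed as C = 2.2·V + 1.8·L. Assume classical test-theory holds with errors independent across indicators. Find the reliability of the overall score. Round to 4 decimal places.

0.5901

Var(C) = 2.2² + 1.8² + 2·[3.96·0.05] = 8.08 + 0.396 = 8.476.
Because errors are independent across components, Cov(Tᵢ,Tⱼ) = Cov(Xᵢ,Xⱼ); the off-diagonal part of the true-score variance is the same as above.
True-score variance = [2.2²·0.55 + 1.8²·0.60] + 0.396 = 4.606 + 0.396 = 5.002.
Reliability = 5.002 / 8.476 = 0.5901.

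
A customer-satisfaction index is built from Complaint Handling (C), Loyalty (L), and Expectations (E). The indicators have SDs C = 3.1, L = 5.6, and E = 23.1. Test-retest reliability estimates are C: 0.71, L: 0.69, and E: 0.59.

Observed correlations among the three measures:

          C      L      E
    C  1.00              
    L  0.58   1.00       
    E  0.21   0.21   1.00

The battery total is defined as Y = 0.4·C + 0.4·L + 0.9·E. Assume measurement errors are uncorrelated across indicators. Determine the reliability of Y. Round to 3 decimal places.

0.621

Var(Y) = 0.4²·3.1² + 0.4²·5.6² + 0.9²·23.1² + 2·[0.16·3.1·5.6·0.58 + 0.36·3.1·23.1·0.21 + 0.36·5.6·23.1·0.21] = 438.779 + 33.6087 = 472.388.
With uncorrelated errors the cross-covariances are all true-score covariance, so they carry over unchanged; only the diagonal terms shrink to ρᵢσᵢ².
True-score variance = [0.4²·3.1²·0.71 + 0.4²·5.6²·0.69 + 0.9²·23.1²·0.59] + 33.6087 = 259.566 + 33.6087 = 293.175.
Reliability = 293.175 / 472.388 = 0.621.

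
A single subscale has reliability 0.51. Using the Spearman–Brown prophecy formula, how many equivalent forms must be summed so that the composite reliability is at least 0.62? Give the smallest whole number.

k ≥ ρ*(1−ρ₁)/(ρ₁(1−ρ*)) = 0.62·0.49 / (0.51·0.38) = 1.568.
Smallest integer k = 2.

2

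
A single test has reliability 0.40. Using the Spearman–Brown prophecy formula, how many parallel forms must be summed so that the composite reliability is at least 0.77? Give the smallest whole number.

6

k ≥ ρ*(1−ρ₁)/(ρ₁(1−ρ*)) = 0.77·0.60 / (0.40·0.23) = 5.022.
Smallest integer k = 6.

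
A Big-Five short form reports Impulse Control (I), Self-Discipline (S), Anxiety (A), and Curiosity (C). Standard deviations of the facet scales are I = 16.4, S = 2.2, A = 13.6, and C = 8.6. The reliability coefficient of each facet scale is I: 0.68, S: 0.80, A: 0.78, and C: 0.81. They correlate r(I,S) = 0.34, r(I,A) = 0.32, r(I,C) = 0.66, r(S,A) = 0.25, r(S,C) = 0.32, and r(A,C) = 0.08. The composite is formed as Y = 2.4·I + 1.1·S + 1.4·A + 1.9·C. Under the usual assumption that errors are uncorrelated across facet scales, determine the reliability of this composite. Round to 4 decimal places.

Var(Y) = 2.4²·16.4² + 1.1²·2.2² + 1.4²·13.6² + 1.9²·8.6² + 2·[2.64·16.4·2.2·0.34 + 3.36·16.4·13.6·0.32 + 4.56·16.4·8.6·0.66 + 1.54·2.2·13.6·0.25 + 2.09·2.2·8.6·0.32 + 2.66·13.6·8.6·0.08] = 2184.58 + 1491.47 = 3676.05.
Under uncorrelated errors the observed covariances equal the true-score covariances, so only the own-variance terms attenuate.
True-score variance = [2.4²·16.4²·0.68 + 1.1²·2.2²·0.80 + 1.4²·13.6²·0.78 + 1.9²·8.6²·0.81] + 1491.47 = 1557.18 + 1491.47 = 3048.65.
Reliability = 3048.65 / 3676.05 = 0.8293.

0.8293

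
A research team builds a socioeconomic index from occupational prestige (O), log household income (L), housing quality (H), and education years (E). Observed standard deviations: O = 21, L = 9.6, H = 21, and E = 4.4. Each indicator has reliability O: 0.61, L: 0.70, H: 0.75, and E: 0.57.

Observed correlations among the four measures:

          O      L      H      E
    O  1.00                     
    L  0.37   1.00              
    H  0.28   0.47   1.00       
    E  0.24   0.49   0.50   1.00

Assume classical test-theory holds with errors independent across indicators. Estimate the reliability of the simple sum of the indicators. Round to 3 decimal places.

Var(O+L+H+E) = 21² + 9.6² + 21² + 4.4² + 2·[21·9.6·0.37 + 21·21·0.28 + 21·4.4·0.24 + 9.6·21·0.47 + 9.6·4.4·0.49 + 21·4.4·0.50] = 993.52 + 763.795 = 1757.32.
Because errors are independent across components, Cov(Tᵢ,Tⱼ) = Cov(Xᵢ,Xⱼ); the off-diagonal part of the true-score variance is the same as above.
True-score variance = [21²·0.61 + 9.6²·0.70 + 21²·0.75 + 4.4²·0.57] + 763.795 = 675.307 + 763.795 = 1439.1.
Reliability = 1439.1 / 1757.32 = 0.819.

0.819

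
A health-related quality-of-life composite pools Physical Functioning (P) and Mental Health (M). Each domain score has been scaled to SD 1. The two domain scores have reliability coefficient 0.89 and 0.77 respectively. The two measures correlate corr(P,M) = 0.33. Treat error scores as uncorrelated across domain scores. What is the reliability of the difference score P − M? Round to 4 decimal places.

Var(P−M) = 1 + 1 − 2·0.33 = 2 − 0.66 = 1.34.
Under uncorrelated errors the observed covariances equal the true-score covariances, so only the own-variance terms attenuate.
True-score variance = [0.89 + 0.77] − 0.66 = 1.66 − 0.66 = 1.
Reliability = 1 / 1.34 = 0.7463.

0.7463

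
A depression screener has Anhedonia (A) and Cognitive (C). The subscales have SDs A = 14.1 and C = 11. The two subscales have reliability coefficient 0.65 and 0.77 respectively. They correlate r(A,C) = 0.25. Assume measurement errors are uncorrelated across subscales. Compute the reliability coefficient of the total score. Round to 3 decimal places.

0.755

Var(A+C) = 14.1² + 11² + 2·[14.1·11·0.25] = 319.81 + 77.55 = 397.36.
Under uncorrelated errors the observed covariances equal the true-score covariances, so only the own-variance terms attenuate.
True-score variance = [14.1²·0.65 + 11²·0.77] + 77.55 = 222.397 + 77.55 = 299.947.
Reliability = 299.947 / 397.36 = 0.755.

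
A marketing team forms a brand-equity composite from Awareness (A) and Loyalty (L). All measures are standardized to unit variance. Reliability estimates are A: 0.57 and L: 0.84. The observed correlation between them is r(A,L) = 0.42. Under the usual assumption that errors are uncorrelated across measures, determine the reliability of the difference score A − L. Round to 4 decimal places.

0.4914

Var(A−L) = 1 + 1 − 2·0.42 = 2 − 0.84 = 1.16.
With uncorrelated errors the cross-covariances are all true-score covariance, so they carry over unchanged; only the diagonal terms shrink to ρᵢσᵢ².
True-score variance = [0.57 + 0.84] − 0.84 = 1.41 − 0.84 = 0.57.
Reliability = 0.57 / 1.16 = 0.4914.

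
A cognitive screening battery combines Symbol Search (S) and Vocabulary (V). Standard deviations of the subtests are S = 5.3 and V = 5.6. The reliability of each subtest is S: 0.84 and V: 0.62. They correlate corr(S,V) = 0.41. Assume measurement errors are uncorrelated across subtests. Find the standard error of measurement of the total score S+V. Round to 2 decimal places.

4.05

Var(total) = 59.45 + 24.3376 = 83.7876.
True-score variance = 43.0388 + 24.3376 = 67.3764, so reliability = 0.8041.
Error variance = 83.7876 − 67.3764 = 16.4112; SEM = √16.4112 = 4.05.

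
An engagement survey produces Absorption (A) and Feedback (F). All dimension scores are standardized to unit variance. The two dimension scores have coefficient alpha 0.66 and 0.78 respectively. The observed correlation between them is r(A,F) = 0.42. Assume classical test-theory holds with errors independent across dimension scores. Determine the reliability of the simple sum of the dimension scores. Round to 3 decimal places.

0.803

Var(A+F) = 2 + 2·[0.42] = 2 + 0.84 = 2.84.
With uncorrelated errors the cross-covariances are all true-score covariance, so they carry over unchanged; only the diagonal terms shrink to ρᵢσᵢ².
True-score variance = [0.66 + 0.78] + 0.84 = 1.44 + 0.84 = 2.28.
Reliability = 2.28 / 2.84 = 0.803.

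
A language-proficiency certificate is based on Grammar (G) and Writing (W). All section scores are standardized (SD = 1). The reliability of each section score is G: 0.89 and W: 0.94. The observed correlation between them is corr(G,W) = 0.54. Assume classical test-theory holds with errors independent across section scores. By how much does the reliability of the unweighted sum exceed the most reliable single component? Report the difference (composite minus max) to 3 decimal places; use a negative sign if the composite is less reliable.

0.005

Var(sum) = 2 + 1.08 = 3.08; true-score variance = 1.83 + 1.08 = 2.91; composite reliability = 0.9448.
Max component reliability = 0.9400.
Difference = 0.9448 − 0.9400 = 0.005.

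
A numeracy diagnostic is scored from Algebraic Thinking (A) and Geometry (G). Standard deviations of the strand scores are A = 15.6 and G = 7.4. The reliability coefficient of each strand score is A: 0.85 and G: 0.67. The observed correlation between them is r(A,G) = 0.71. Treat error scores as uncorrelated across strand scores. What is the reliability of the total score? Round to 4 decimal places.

Var(A+G) = 15.6² + 7.4² + 2·[15.6·7.4·0.71] = 298.12 + 163.925 = 462.045.
Because errors are independent across components, Cov(Tᵢ,Tⱼ) = Cov(Xᵢ,Xⱼ); the off-diagonal part of the true-score variance is the same as above.
True-score variance = [15.6²·0.85 + 7.4²·0.67] + 163.925 = 243.545 + 163.925 = 407.47.
Reliability = 407.47 / 462.045 = 0.8819.

0.8819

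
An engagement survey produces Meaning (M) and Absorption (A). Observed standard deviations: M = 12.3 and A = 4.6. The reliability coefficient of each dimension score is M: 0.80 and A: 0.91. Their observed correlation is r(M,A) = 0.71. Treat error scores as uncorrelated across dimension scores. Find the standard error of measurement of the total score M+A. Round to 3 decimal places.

5.671

Var(total) = 172.45 + 80.3436 = 252.794.
True-score variance = 140.288 + 80.3436 = 220.631, so reliability = 0.8728.
Error variance = 252.794 − 220.631 = 32.1624; SEM = √32.1624 = 5.671.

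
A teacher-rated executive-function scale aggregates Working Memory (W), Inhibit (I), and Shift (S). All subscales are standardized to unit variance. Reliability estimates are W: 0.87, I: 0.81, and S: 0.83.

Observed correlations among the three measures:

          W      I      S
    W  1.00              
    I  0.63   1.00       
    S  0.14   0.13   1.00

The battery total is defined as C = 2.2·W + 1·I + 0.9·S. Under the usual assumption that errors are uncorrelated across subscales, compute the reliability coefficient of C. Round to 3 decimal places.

Var(C) = 2.2² + 1 + 0.9² + 2·[2.2·0.63 + 1.98·0.14 + 0.9·0.13] = 6.65 + 3.5604 = 10.2104.
Under uncorrelated errors the observed covariances equal the true-score covariances, so only the own-variance terms attenuate.
True-score variance = [2.2²·0.87 + 0.81 + 0.9²·0.83] + 3.5604 = 5.6931 + 3.5604 = 9.2535.
Reliability = 9.2535 / 10.2104 = 0.906.

0.906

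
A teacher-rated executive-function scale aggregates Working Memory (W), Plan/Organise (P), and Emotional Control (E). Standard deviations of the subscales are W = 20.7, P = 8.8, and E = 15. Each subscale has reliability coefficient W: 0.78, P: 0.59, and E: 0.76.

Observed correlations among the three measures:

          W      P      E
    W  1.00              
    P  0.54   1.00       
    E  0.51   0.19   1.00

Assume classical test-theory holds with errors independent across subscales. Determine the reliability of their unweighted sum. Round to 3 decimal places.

0.861

Var(W+P+E) = 20.7² + 8.8² + 15² + 2·[20.7·8.8·0.54 + 20.7·15·0.51 + 8.8·15·0.19] = 730.93 + 563.603 = 1294.53.
Because errors are independent across components, Cov(Tᵢ,Tⱼ) = Cov(Xᵢ,Xⱼ); the off-diagonal part of the true-score variance is the same as above.
True-score variance = [20.7²·0.78 + 8.8²·0.59 + 15²·0.76] + 563.603 = 550.912 + 563.603 = 1114.51.
Reliability = 1114.51 / 1294.53 = 0.861.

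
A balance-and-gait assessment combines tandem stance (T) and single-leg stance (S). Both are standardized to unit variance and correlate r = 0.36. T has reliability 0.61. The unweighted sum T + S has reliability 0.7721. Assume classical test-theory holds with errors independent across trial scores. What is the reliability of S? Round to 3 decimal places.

0.770

Var(T+S) = 2 + 2·0.36 = 2.720.
True-score variance = ρ_T + ρ_S + 2·0.36, so 0.7721 = (0.61 + ρ_S + 0.72) / 2.720.
ρ_S = 0.7721·2.720 − 0.61 − 0.72 = 0.770.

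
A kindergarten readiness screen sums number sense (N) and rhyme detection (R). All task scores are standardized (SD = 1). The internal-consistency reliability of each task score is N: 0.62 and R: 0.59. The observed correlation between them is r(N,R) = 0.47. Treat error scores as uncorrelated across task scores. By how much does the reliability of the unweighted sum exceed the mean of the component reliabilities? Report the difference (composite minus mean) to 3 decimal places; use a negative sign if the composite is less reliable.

Var(sum) = 2 + 0.94 = 2.94; true-score variance = 1.21 + 0.94 = 2.15; composite reliability = 0.7313.
Mean component reliability = 0.6050.
Difference = 0.7313 − 0.6050 = 0.126.

0.126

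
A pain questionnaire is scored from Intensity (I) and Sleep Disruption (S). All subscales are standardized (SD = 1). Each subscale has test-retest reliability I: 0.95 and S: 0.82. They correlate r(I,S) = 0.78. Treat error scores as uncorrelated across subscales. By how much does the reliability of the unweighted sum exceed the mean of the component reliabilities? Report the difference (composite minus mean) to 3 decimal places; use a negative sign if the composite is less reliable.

Var(sum) = 2 + 1.56 = 3.56; true-score variance = 1.77 + 1.56 = 3.33; composite reliability = 0.9354.
Mean component reliability = 0.8850.
Difference = 0.9354 − 0.8850 = 0.050.

0.050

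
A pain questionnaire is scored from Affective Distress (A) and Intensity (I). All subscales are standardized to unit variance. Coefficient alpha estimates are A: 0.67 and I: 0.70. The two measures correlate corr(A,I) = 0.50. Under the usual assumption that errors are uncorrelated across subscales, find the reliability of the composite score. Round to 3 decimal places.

Var(A+I) = 2 + 2·[0.50] = 2 + 1 = 3.
Because errors are independent across components, Cov(Tᵢ,Tⱼ) = Cov(Xᵢ,Xⱼ); the off-diagonal part of the true-score variance is the same as above.
True-score variance = [0.67 + 0.70] + 1 = 1.37 + 1 = 2.37.
Reliability = 2.37 / 3 = 0.790.

0.790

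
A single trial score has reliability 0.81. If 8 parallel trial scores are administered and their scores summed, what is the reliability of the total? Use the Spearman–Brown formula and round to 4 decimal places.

0.9715

ρ_k = kρ / (1 + (k−1)ρ) = 8·0.81 / (1 + 7·0.81) = 6.480 / 6.670 = 0.9715.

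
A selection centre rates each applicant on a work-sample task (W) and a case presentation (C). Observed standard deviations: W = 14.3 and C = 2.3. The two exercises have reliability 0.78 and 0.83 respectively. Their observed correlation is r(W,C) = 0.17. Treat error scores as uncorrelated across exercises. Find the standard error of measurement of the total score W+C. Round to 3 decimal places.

Var(total) = 209.78 + 11.1826 = 220.963.
True-score variance = 163.893 + 11.1826 = 175.076, so reliability = 0.7923.
Error variance = 220.963 − 175.076 = 45.8871; SEM = √45.8871 = 6.774.

6.774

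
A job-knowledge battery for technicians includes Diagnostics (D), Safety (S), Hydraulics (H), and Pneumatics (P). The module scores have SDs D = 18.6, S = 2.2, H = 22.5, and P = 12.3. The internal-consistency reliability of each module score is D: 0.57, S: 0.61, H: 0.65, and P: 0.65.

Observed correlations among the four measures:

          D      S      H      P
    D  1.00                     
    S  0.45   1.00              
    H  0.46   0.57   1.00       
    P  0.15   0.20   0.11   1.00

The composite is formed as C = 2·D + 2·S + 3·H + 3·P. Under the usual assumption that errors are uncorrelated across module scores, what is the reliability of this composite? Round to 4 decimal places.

Var(C) = 2²·18.6² + 2²·2.2² + 3²·22.5² + 3²·12.3² + 2·[4·18.6·2.2·0.45 + 6·18.6·22.5·0.46 + 6·18.6·12.3·0.15 + 6·2.2·22.5·0.57 + 6·2.2·12.3·0.20 + 9·22.5·12.3·0.11] = 7321.06 + 3820.72 = 11141.8.
With uncorrelated errors the cross-covariances are all true-score covariance, so they carry over unchanged; only the diagonal terms shrink to ρᵢσᵢ².
True-score variance = [2²·18.6²·0.57 + 2²·2.2²·0.61 + 3²·22.5²·0.65 + 3²·12.3²·0.65] + 3820.72 = 4647.21 + 3820.72 = 8467.93.
Reliability = 8467.93 / 11141.8 = 0.7600.

0.7600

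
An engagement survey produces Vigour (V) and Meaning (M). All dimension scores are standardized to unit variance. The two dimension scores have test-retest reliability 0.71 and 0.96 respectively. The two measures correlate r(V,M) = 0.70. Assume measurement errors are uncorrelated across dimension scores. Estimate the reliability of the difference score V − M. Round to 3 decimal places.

0.450

Var(V−M) = 1 + 1 − 2·0.70 = 2 − 1.4 = 0.6.
Under uncorrelated errors the observed covariances equal the true-score covariances, so only the own-variance terms attenuate.
True-score variance = [0.71 + 0.96] − 1.4 = 1.67 − 1.4 = 0.27.
Reliability = 0.27 / 0.6 = 0.450.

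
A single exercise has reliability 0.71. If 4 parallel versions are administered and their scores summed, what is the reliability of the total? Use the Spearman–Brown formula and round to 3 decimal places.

ρ_k = kρ / (1 + (k−1)ρ) = 4·0.71 / (1 + 3·0.71) = 2.840 / 3.130 = 0.907.

0.907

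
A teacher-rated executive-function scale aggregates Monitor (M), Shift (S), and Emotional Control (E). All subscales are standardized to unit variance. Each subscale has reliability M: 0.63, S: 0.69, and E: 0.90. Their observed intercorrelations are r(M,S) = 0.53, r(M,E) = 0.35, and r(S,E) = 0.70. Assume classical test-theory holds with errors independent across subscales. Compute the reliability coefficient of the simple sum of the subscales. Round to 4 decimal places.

0.8734

Var(M+S+E) = 3 + 2·[0.53 + 0.35 + 0.70] = 3 + 3.16 = 6.16.
Because errors are independent across components, Cov(Tᵢ,Tⱼ) = Cov(Xᵢ,Xⱼ); the off-diagonal part of the true-score variance is the same as above.
True-score variance = [0.63 + 0.69 + 0.90] + 3.16 = 2.22 + 3.16 = 5.38.
Reliability = 5.38 / 6.16 = 0.8734.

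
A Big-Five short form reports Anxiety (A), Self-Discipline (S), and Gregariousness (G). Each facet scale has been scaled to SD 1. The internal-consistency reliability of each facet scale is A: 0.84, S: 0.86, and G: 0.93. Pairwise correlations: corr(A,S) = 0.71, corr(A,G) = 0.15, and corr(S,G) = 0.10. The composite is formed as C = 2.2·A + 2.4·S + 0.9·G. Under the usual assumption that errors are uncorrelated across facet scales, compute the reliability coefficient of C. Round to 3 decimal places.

Var(C) = 2.2² + 2.4² + 0.9² + 2·[5.28·0.71 + 1.98·0.15 + 2.16·0.10] = 11.41 + 8.5236 = 19.9336.
Under uncorrelated errors the observed covariances equal the true-score covariances, so only the own-variance terms attenuate.
True-score variance = [2.2²·0.84 + 2.4²·0.86 + 0.9²·0.93] + 8.5236 = 9.7725 + 8.5236 = 18.2961.
Reliability = 18.2961 / 19.9336 = 0.918.

0.918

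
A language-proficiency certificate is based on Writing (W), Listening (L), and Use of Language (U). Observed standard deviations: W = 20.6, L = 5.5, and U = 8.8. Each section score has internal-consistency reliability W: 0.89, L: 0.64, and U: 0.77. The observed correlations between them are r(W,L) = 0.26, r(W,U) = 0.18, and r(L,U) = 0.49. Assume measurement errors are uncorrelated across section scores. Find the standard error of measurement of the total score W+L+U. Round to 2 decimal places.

8.68

Var(total) = 532.05 + 171.609 = 703.659.
True-score variance = 456.669 + 171.609 = 628.278, so reliability = 0.8929.
Error variance = 703.659 − 628.278 = 75.3808; SEM = √75.3808 = 8.68.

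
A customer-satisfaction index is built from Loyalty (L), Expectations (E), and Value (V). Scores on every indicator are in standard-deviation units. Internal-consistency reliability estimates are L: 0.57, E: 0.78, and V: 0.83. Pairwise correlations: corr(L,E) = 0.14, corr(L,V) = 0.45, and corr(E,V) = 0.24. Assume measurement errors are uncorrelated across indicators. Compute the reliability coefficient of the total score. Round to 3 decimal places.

0.824

Var(L+E+V) = 3 + 2·[0.14 + 0.45 + 0.24] = 3 + 1.66 = 4.66.
With uncorrelated errors the cross-covariances are all true-score covariance, so they carry over unchanged; only the diagonal terms shrink to ρᵢσᵢ².
True-score variance = [0.57 + 0.78 + 0.83] + 1.66 = 2.18 + 1.66 = 3.84.
Reliability = 3.84 / 4.66 = 0.824.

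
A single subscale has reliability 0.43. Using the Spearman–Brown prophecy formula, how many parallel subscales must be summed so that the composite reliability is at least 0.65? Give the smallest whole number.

3

k ≥ ρ*(1−ρ₁)/(ρ₁(1−ρ*)) = 0.65·0.57 / (0.43·0.35) = 2.462.
Smallest integer k = 3.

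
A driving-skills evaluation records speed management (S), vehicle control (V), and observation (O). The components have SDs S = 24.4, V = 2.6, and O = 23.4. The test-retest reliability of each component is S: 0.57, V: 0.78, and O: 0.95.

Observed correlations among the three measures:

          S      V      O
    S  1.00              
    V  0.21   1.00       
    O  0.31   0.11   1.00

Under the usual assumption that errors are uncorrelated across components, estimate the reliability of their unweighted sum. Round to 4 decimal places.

Var(S+V+O) = 24.4² + 2.6² + 23.4² + 2·[24.4·2.6·0.21 + 24.4·23.4·0.31 + 2.6·23.4·0.11] = 1149.68 + 394.025 = 1543.7.
Because errors are independent across components, Cov(Tᵢ,Tⱼ) = Cov(Xᵢ,Xⱼ); the off-diagonal part of the true-score variance is the same as above.
True-score variance = [24.4²·0.57 + 2.6²·0.78 + 23.4²·0.95] + 394.025 = 864.81 + 394.025 = 1258.83.
Reliability = 1258.83 / 1543.7 = 0.8155.

0.8155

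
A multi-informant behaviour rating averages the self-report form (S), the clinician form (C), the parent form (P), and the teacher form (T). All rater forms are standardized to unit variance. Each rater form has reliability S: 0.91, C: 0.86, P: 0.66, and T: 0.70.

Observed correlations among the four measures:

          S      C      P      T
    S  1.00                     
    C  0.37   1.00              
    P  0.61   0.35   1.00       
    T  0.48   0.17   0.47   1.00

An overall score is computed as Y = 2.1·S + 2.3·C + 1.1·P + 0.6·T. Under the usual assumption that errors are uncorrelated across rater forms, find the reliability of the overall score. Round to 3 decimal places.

Var(Y) = 2.1² + 2.3² + 1.1² + 0.6² + 2·[4.83·0.37 + 2.31·0.61 + 1.26·0.48 + 2.53·0.35 + 1.38·0.17 + 0.66·0.47] = 11.27 + 10.4626 = 21.7326.
Because errors are independent across components, Cov(Tᵢ,Tⱼ) = Cov(Xᵢ,Xⱼ); the off-diagonal part of the true-score variance is the same as above.
True-score variance = [2.1²·0.91 + 2.3²·0.86 + 1.1²·0.66 + 0.6²·0.70] + 10.4626 = 9.6131 + 10.4626 = 20.0757.
Reliability = 20.0757 / 21.7326 = 0.924.

0.924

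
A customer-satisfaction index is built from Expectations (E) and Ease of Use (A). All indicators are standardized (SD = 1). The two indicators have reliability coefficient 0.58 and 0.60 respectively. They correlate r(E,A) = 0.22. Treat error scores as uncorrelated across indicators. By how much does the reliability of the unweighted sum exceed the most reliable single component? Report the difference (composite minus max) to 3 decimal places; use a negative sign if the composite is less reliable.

0.064

Var(sum) = 2 + 0.44 = 2.44; true-score variance = 1.18 + 0.44 = 1.62; composite reliability = 0.6639.
Max component reliability = 0.6000.
Difference = 0.6639 − 0.6000 = 0.064.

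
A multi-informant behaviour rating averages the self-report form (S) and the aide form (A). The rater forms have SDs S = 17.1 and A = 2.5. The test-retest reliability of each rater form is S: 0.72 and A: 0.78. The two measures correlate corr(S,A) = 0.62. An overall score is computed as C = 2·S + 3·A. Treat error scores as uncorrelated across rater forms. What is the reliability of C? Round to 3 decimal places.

0.780

Var(C) = 2²·17.1² + 3²·2.5² + 2·[6·17.1·2.5·0.62] = 1225.89 + 318.06 = 1543.95.
With uncorrelated errors the cross-covariances are all true-score covariance, so they carry over unchanged; only the diagonal terms shrink to ρᵢσᵢ².
True-score variance = [2²·17.1²·0.72 + 3²·2.5²·0.78] + 318.06 = 886.016 + 318.06 = 1204.08.
Reliability = 1204.08 / 1543.95 = 0.780.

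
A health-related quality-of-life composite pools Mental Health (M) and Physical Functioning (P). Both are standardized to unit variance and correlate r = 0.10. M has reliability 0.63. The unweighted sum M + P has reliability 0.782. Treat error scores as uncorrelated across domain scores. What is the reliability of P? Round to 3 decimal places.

0.890

Var(M+P) = 2 + 2·0.10 = 2.200.
True-score variance = ρ_M + ρ_P + 2·0.10, so 0.782 = (0.63 + ρ_P + 0.20) / 2.200.
ρ_P = 0.782·2.200 − 0.63 − 0.20 = 0.890.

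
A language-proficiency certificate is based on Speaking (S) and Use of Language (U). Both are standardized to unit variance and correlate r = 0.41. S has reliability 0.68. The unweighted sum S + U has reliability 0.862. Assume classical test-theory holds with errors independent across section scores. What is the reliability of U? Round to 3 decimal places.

Var(S+U) = 2 + 2·0.41 = 2.820.
True-score variance = ρ_S + ρ_U + 2·0.41, so 0.862 = (0.68 + ρ_U + 0.82) / 2.820.
ρ_U = 0.862·2.820 − 0.68 − 0.82 = 0.931.

0.931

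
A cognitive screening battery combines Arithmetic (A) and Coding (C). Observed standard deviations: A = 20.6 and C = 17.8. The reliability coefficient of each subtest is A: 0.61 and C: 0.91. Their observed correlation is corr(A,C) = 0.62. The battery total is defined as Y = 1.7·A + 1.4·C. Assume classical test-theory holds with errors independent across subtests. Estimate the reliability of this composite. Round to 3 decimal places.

Var(Y) = 1.7²·20.6² + 1.4²·17.8² + 2·[2.38·20.6·17.8·0.62] = 1847.41 + 1082.15 = 2929.55.
Because errors are independent across components, Cov(Tᵢ,Tⱼ) = Cov(Xᵢ,Xⱼ); the off-diagonal part of the true-score variance is the same as above.
True-score variance = [1.7²·20.6²·0.61 + 1.4²·17.8²·0.91] + 1082.15 = 1313.22 + 1082.15 = 2395.37.
Reliability = 2395.37 / 2929.55 = 0.818.

0.818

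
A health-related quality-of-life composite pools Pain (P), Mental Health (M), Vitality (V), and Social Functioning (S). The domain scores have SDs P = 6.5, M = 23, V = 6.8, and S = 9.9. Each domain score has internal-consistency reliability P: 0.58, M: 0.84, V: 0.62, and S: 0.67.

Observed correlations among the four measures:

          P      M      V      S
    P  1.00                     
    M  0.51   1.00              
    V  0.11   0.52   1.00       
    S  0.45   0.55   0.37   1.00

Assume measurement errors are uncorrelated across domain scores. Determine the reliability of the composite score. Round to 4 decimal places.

0.8911

Var(P+M+V+S) = 6.5² + 23² + 6.8² + 9.9² + 2·[6.5·23·0.51 + 6.5·6.8·0.11 + 6.5·9.9·0.45 + 23·6.8·0.52 + 23·9.9·0.55 + 6.8·9.9·0.37] = 715.5 + 683.072 = 1398.57.
Because errors are independent across components, Cov(Tᵢ,Tⱼ) = Cov(Xᵢ,Xⱼ); the off-diagonal part of the true-score variance is the same as above.
True-score variance = [6.5²·0.58 + 23²·0.84 + 6.8²·0.62 + 9.9²·0.67] + 683.072 = 563.2 + 683.072 = 1246.27.
Reliability = 1246.27 / 1398.57 = 0.8911.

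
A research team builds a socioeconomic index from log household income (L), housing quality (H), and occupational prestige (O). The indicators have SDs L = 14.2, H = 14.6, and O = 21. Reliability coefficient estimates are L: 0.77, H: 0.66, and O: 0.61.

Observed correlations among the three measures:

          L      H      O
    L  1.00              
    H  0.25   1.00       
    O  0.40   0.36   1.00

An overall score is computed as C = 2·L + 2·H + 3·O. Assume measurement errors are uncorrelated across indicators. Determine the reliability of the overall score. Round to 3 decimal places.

Var(C) = 2²·14.2² + 2²·14.6² + 3²·21² + 2·[4·14.2·14.6·0.25 + 6·14.2·21·0.40 + 6·14.6·21·0.36] = 5628.2 + 3170.51 = 8798.71.
Under uncorrelated errors the observed covariances equal the true-score covariances, so only the own-variance terms attenuate.
True-score variance = [2²·14.2²·0.77 + 2²·14.6²·0.66 + 3²·21²·0.61] + 3170.51 = 3604.88 + 3170.51 = 6775.4.
Reliability = 6775.4 / 8798.71 = 0.770.

0.770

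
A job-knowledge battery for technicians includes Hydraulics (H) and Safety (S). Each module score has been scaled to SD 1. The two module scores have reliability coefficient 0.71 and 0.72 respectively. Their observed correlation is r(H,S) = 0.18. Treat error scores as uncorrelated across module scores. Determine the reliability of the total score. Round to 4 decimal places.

Var(H+S) = 2 + 2·[0.18] = 2 + 0.36 = 2.36.
With uncorrelated errors the cross-covariances are all true-score covariance, so they carry over unchanged; only the diagonal terms shrink to ρᵢσᵢ².
True-score variance = [0.71 + 0.72] + 0.36 = 1.43 + 0.36 = 1.79.
Reliability = 1.79 / 2.36 = 0.7585.

0.7585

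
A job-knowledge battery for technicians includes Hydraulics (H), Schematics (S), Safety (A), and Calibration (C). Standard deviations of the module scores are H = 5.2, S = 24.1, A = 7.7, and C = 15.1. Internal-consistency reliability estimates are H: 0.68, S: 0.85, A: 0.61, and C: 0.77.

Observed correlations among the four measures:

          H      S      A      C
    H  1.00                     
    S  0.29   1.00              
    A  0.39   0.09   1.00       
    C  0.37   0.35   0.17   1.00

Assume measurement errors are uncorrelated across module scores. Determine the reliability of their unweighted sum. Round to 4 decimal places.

Var(H+S+A+C) = 5.2² + 24.1² + 7.7² + 15.1² + 2·[5.2·24.1·0.29 + 5.2·7.7·0.39 + 5.2·15.1·0.37 + 24.1·7.7·0.09 + 24.1·15.1·0.35 + 7.7·15.1·0.17] = 895.15 + 489.693 = 1384.84.
Because errors are independent across components, Cov(Tᵢ,Tⱼ) = Cov(Xᵢ,Xⱼ); the off-diagonal part of the true-score variance is the same as above.
True-score variance = [5.2²·0.68 + 24.1²·0.85 + 7.7²·0.61 + 15.1²·0.77] + 489.693 = 723.81 + 489.693 = 1213.5.
Reliability = 1213.5 / 1384.84 = 0.8763.

0.8763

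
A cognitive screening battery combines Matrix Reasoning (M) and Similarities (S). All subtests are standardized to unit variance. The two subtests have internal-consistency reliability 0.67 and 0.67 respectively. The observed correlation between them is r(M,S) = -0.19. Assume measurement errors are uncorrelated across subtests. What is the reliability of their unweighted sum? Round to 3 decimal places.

0.593

Var(M+S) = 2 + 2·[(-0.19)] = 2 − 0.38 = 1.62.
With uncorrelated errors the cross-covariances are all true-score covariance, so they carry over unchanged; only the diagonal terms shrink to ρᵢσᵢ².
True-score variance = [0.67 + 0.67] − 0.38 = 1.34 − 0.38 = 0.96.
Reliability = 0.96 / 1.62 = 0.593.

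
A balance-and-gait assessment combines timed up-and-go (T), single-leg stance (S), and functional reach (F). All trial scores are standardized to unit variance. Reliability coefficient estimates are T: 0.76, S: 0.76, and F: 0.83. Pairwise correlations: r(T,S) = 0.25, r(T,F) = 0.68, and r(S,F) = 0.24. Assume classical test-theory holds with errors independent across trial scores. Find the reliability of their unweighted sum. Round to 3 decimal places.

Var(T+S+F) = 3 + 2·[0.25 + 0.68 + 0.24] = 3 + 2.34 = 5.34.
With uncorrelated errors the cross-covariances are all true-score covariance, so they carry over unchanged; only the diagonal terms shrink to ρᵢσᵢ².
True-score variance = [0.76 + 0.76 + 0.83] + 2.34 = 2.35 + 2.34 = 4.69.
Reliability = 4.69 / 5.34 = 0.878.

0.878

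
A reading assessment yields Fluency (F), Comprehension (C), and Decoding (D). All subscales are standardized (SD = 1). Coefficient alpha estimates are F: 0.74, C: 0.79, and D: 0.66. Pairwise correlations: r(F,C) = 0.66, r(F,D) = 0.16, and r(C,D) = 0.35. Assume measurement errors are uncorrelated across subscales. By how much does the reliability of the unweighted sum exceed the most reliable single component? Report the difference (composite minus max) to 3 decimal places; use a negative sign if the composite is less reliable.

Var(sum) = 3 + 2.34 = 5.34; true-score variance = 2.19 + 2.34 = 4.53; composite reliability = 0.8483.
Max component reliability = 0.7900.
Difference = 0.8483 − 0.7900 = 0.058.

0.058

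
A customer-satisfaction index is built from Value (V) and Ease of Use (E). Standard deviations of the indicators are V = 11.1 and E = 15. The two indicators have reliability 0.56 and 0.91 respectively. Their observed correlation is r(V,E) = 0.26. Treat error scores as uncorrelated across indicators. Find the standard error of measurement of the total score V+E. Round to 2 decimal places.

Var(total) = 348.21 + 86.58 = 434.79.
True-score variance = 273.748 + 86.58 = 360.328, so reliability = 0.8287.
Error variance = 434.79 − 360.328 = 74.4624; SEM = √74.4624 = 8.63.

8.63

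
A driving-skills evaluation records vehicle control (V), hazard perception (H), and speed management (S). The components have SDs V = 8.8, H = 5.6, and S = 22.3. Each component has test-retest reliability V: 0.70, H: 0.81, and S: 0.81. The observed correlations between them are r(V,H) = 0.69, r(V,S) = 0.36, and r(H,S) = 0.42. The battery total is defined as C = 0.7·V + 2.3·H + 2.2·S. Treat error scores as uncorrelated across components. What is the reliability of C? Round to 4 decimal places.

Var(C) = 0.7²·8.8² + 2.3²·5.6² + 2.2²·22.3² + 2·[1.61·8.8·5.6·0.69 + 1.54·8.8·22.3·0.36 + 5.06·5.6·22.3·0.42] = 2610.72 + 857.871 = 3468.59.
Because errors are independent across components, Cov(Tᵢ,Tⱼ) = Cov(Xᵢ,Xⱼ); the off-diagonal part of the true-score variance is the same as above.
True-score variance = [0.7²·8.8²·0.70 + 2.3²·5.6²·0.81 + 2.2²·22.3²·0.81] + 857.871 = 2110.51 + 857.871 = 2968.38.
Reliability = 2968.38 / 3468.59 = 0.8558.

0.8558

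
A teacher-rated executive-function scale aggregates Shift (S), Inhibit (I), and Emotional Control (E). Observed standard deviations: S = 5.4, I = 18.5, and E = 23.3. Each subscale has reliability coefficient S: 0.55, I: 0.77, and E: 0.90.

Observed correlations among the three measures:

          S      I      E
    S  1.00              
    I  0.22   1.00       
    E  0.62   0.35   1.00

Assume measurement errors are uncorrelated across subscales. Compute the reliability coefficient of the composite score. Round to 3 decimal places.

Var(S+I+E) = 5.4² + 18.5² + 23.3² + 2·[5.4·18.5·0.22 + 5.4·23.3·0.62 + 18.5·23.3·0.35] = 914.3 + 501.708 = 1416.01.
With uncorrelated errors the cross-covariances are all true-score covariance, so they carry over unchanged; only the diagonal terms shrink to ρᵢσᵢ².
True-score variance = [5.4²·0.55 + 18.5²·0.77 + 23.3²·0.90] + 501.708 = 768.172 + 501.708 = 1269.88.
Reliability = 1269.88 / 1416.01 = 0.897.

0.897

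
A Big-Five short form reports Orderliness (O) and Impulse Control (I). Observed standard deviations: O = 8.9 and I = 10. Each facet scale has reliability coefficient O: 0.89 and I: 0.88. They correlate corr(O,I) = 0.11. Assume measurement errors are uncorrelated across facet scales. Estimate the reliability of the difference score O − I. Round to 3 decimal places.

Var(O−I) = 8.9² + 10² − 2·8.9·10·0.11 = 179.21 − 19.58 = 159.63.
Under uncorrelated errors the observed covariances equal the true-score covariances, so only the own-variance terms attenuate.
True-score variance = [8.9²·0.89 + 10²·0.88] − 19.58 = 158.497 − 19.58 = 138.917.
Reliability = 138.917 / 159.63 = 0.870.

0.870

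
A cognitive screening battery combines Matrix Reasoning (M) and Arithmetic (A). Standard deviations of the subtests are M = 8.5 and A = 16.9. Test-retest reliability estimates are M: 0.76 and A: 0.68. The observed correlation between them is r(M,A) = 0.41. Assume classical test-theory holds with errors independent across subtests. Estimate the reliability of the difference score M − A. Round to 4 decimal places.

Var(M−A) = 8.5² + 16.9² − 2·8.5·16.9·0.41 = 357.86 − 117.793 = 240.067.
Because errors are independent across components, Cov(Tᵢ,Tⱼ) = Cov(Xᵢ,Xⱼ); the off-diagonal part of the true-score variance is the same as above.
True-score variance = [8.5²·0.76 + 16.9²·0.68] − 117.793 = 249.125 − 117.793 = 131.332.
Reliability = 131.332 / 240.067 = 0.5471.

0.5471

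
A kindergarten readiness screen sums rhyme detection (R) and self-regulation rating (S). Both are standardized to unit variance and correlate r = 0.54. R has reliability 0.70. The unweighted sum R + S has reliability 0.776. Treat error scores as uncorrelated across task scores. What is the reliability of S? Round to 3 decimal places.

Var(R+S) = 2 + 2·0.54 = 3.080.
True-score variance = ρ_R + ρ_S + 2·0.54, so 0.776 = (0.70 + ρ_S + 1.08) / 3.080.
ρ_S = 0.776·3.080 − 0.70 − 1.08 = 0.610.

0.610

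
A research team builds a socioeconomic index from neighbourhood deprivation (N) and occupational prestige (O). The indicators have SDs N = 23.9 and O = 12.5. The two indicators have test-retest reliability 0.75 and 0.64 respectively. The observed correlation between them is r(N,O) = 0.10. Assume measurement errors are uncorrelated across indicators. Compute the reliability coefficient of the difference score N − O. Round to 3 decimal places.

Var(N−O) = 23.9² + 12.5² − 2·23.9·12.5·0.10 = 727.46 − 59.75 = 667.71.
Under uncorrelated errors the observed covariances equal the true-score covariances, so only the own-variance terms attenuate.
True-score variance = [23.9²·0.75 + 12.5²·0.64] − 59.75 = 528.407 − 59.75 = 468.657.
Reliability = 468.657 / 667.71 = 0.702.

0.702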